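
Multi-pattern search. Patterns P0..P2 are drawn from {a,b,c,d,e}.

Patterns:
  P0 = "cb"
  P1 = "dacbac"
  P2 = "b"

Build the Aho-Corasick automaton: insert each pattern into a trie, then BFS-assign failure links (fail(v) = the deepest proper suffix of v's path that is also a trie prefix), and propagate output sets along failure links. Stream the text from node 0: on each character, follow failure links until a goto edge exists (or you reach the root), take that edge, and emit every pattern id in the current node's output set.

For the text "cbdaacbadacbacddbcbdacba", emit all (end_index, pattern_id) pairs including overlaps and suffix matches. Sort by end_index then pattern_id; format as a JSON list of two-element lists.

Build automaton:
Trie (insert patterns):
  0='ε' goto b→9 c→1 d→3
  1='c' goto b→2
  2='cb' goto ·  [P0 ends]
  3='d' goto a→4
  4='da' goto c→5
  5='dac' goto b→6
  6='dacb' goto a→7
  7='dacba' goto c→8
  8='dacbac' goto ·  [P1 ends]
  9='b' goto ·  [P2 ends]

Failure links (BFS by depth):
  fail(1) 'c': from fail(0)=0 chase 'c': 0 ⇒ 0;  out=∅∪out(0)=∅
  fail(3) 'd': from fail(0)=0 chase 'd': 0 ⇒ 0;  out=∅∪out(0)=∅
  fail(9) 'b': from fail(0)=0 chase 'b': 0 ⇒ 0;  out={2}∪out(0)={2}
  fail(2) 'cb': from fail(1)=0 chase 'b': 0 ⇒ 9;  out={0}∪out(9)={0,2}
  fail(4) 'da': from fail(3)=0 chase 'a': 0 ⇒ 0;  out=∅∪out(0)=∅
  fail(5) 'dac': from fail(4)=0 chase 'c': 0 ⇒ 1;  out=∅∪out(1)=∅
  fail(6) 'dacb': from fail(5)=1 chase 'b': 1 ⇒ 2;  out=∅∪out(2)={0,2}
  fail(7) 'dacba': from fail(6)=2 chase 'a': 2→9→0 ⇒ 0;  out=∅∪out(0)=∅
  fail(8) 'dacbac': from fail(7)=0 chase 'c': 0 ⇒ 1;  out={1}∪out(1)={1}

Text stream:
pos 0 'c': at 1
pos 1 'b': at 2  ** P0@[0:1],P2@[1:1]
pos 2 'd': at 3 ·f
pos 3 'a': at 4
pos 4 'a': at 0 ·f
pos 5 'c': at 1
pos 6 'b': at 2  ** P0@[5:6],P2@[6:6]
pos 7 'a': at 0 ·f
pos 8 'd': at 3
pos 9 'a': at 4
pos 10 'c': at 5
pos 11 'b': at 6  ** P0@[10:11],P2@[11:11]
pos 12 'a': at 7
pos 13 'c': at 8  ** P1@[8:13]
pos 14 'd': at 3 ·f
pos 15 'd': at 3 ·f
pos 16 'b': at 9 ·f  ** P2@[16:16]
pos 17 'c': at 1 ·f
pos 18 'b': at 2  ** P0@[17:18],P2@[18:18]
pos 19 'd': at 3 ·f
pos 20 'a': at 4
pos 21 'c': at 5
pos 22 'b': at 6  ** P0@[21:22],P2@[22:22]
pos 23 'a': at 7

Result: [[1,0],[1,2],[6,0],[6,2],[11,0],[11,2],[13,1],[16,2],[18,0],[18,2],[22,0],[22,2]]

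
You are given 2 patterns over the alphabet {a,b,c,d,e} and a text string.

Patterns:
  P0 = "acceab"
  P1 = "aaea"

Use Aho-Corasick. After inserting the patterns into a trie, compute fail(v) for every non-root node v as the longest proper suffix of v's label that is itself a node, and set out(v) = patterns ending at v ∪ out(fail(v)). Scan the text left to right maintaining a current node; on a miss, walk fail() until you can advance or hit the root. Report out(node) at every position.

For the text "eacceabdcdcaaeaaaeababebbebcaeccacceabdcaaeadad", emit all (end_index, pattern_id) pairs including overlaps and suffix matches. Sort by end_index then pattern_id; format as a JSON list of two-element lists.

Build automaton:
Trie (insert patterns):
  n0 'ε': a→1
  n1 'a': a→7 c→2
  n2 'ac': c→3
  n3 'acc': e→4
  n4 'acce': a→5
  n5 'accea': b→6
  n6 'acceab': ·  ←P0
  n7 'aa': e→8
  n8 'aae': a→9
  n9 'aaea': ·  ←P1

Failure links (BFS by depth):
  n1('a'): parent n0 fail=0; on 'a' 0 → fail=0;  out ∅∪∅=∅
  n2('ac'): parent n1 fail=0; on 'c' 0 → fail=0;  out ∅∪∅=∅
  n7('aa'): parent n1 fail=0; on 'a' 0 → fail=1;  out ∅∪∅=∅
  n3('acc'): parent n2 fail=0; on 'c' 0 → fail=0;  out ∅∪∅=∅
  n8('aae'): parent n7 fail=1; on 'e' 1→0 → fail=0;  out ∅∪∅=∅
  n4('acce'): parent n3 fail=0; on 'e' 0 → fail=0;  out ∅∪∅=∅
  n9('aaea'): parent n8 fail=0; on 'a' 0 → fail=1;  out {1}∪∅={1}
  n5('accea'): parent n4 fail=0; on 'a' 0 → fail=1;  out ∅∪∅=∅
  n6('acceab'): parent n5 fail=1; on 'b' 1→0 → fail=0;  out {0}∪∅={0}

Text stream:
i=0 'e': node 0→0
i=1 'a': node 0→1
i=2 'c': node 1→2
i=3 'c': node 2→3
i=4 'e': node 3→4
i=5 'a': node 4→5
i=6 'b': node 5→6  ** P0@[1:6]
i=7 'd': node 6→0 (fail-walked)
i=8 'c': node 0→0
i=9 'd': node 0→0
i=10 'c': node 0→0
i=11 'a': node 0→1
i=12 'a': node 1→7
i=13 'e': node 7→8
i=14 'a': node 8→9  ** P1@[11:14]
i=15 'a': node 9→7 (fail-walked)
i=16 'a': node 7→7 (fail-walked)
i=17 'e': node 7→8
i=18 'a': node 8→9  ** P1@[15:18]
i=19 'b': node 9→0 (fail-walked)
i=20 'a': node 0→1
i=21 'b': node 1→0 (fail-walked)
i=22 'e': node 0→0
i=23 'b': node 0→0
i=24 'b': node 0→0
i=25 'e': node 0→0
i=26 'b': node 0→0
i=27 'c': node 0→0
i=28 'a': node 0→1
i=29 'e': node 1→0 (fail-walked)
i=30 'c': node 0→0
i=31 'c': node 0→0
i=32 'a': node 0→1
i=33 'c': node 1→2
i=34 'c': node 2→3
i=35 'e': node 3→4
i=36 'a': node 4→5
i=37 'b': node 5→6  ** P0@[32:37]
i=38 'd': node 6→0 (fail-walked)
i=39 'c': node 0→0
i=40 'a': node 0→1
i=41 'a': node 1→7
i=42 'e': node 7→8
i=43 'a': node 8→9  ** P1@[40:43]
i=44 'd': node 9→0 (fail-walked)
i=45 'a': node 0→1
i=46 'd': node 1→0 (fail-walked)

All matches (sorted): [[6,0],[14,1],[18,1],[37,0],[43,1]]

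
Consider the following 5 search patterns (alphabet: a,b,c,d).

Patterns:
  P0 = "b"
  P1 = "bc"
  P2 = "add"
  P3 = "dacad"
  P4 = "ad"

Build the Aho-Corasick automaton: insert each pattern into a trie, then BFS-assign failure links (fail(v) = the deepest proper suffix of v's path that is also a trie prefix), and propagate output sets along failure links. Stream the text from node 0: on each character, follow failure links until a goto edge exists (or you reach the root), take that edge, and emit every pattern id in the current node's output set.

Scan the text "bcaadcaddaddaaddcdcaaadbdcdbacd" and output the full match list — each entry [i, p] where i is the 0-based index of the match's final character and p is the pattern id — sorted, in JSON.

Construct AC machine:
Trie (insert patterns):
  n0 'ε': a→3 b→1 d→6
  n1 'b': c→2  ←P0
  n2 'bc': ·  ←P1
  n3 'a': d→4
  n4 'ad': d→5  ←P4
  n5 'add': ·  ←P2
  n6 'd': a→7
  n7 'da': c→8
  n8 'dac': a→9
  n9 'daca': d→10
  n10 'dacad': ·  ←P3

BFS fail/out derivation:
  fail(1) 'b': from fail(0)=0 chase 'b': 0 ⇒ 0;  out={0}∪out(0)={0}
  fail(3) 'a': from fail(0)=0 chase 'a': 0 ⇒ 0;  out=∅∪out(0)=∅
  fail(6) 'd': from fail(0)=0 chase 'd': 0 ⇒ 0;  out=∅∪out(0)=∅
  fail(2) 'bc': from fail(1)=0 chase 'c': 0 ⇒ 0;  out={1}∪out(0)={1}
  fail(4) 'ad': from fail(3)=0 chase 'd': 0 ⇒ 6;  out={4}∪out(6)={4}
  fail(7) 'da': from fail(6)=0 chase 'a': 0 ⇒ 3;  out=∅∪out(3)=∅
  fail(5) 'add': from fail(4)=6 chase 'd': 6→0 ⇒ 6;  out={2}∪out(6)={2}
  fail(8) 'dac': from fail(7)=3 chase 'c': 3→0 ⇒ 0;  out=∅∪out(0)=∅
  fail(9) 'daca': from fail(8)=0 chase 'a': 0 ⇒ 3;  out=∅∪out(3)=∅
  fail(10) 'dacad': from fail(9)=3 chase 'd': 3 ⇒ 4;  out={3}∪out(4)={3,4}

Run:
pos 0 'b': at 1  ** P0@[0:0]
pos 1 'c': at 2  ** P1@[0:1]
pos 2 'a': at 3 (via fail)
pos 3 'a': at 3 (via fail)
pos 4 'd': at 4  ** P4@[3:4]
pos 5 'c': at 0 (via fail)
pos 6 'a': at 3
pos 7 'd': at 4  ** P4@[6:7]
pos 8 'd': at 5  ** P2@[6:8]
pos 9 'a': at 7 (via fail)
pos 10 'd': at 4 (via fail)  ** P4@[9:10]
pos 11 'd': at 5  ** P2@[9:11]
pos 12 'a': at 7 (via fail)
pos 13 'a': at 3 (via fail)
pos 14 'd': at 4  ** P4@[13:14]
pos 15 'd': at 5  ** P2@[13:15]
pos 16 'c': at 0 (via fail)
pos 17 'd': at 6
pos 18 'c': at 0 (via fail)
pos 19 'a': at 3
pos 20 'a': at 3 (via fail)
pos 21 'a': at 3 (via fail)
pos 22 'd': at 4  ** P4@[21:22]
pos 23 'b': at 1 (via fail)  ** P0@[23:23]
pos 24 'd': at 6 (via fail)
pos 25 'c': at 0 (via fail)
pos 26 'd': at 6
pos 27 'b': at 1 (via fail)  ** P0@[27:27]
pos 28 'a': at 3 (via fail)
pos 29 'c': at 0 (via fail)
pos 30 'd': at 6

All matches (sorted): [[0,0],[1,1],[4,4],[7,4],[8,2],[10,4],[11,2],[14,4],[15,2],[22,4],[23,0],[27,0]]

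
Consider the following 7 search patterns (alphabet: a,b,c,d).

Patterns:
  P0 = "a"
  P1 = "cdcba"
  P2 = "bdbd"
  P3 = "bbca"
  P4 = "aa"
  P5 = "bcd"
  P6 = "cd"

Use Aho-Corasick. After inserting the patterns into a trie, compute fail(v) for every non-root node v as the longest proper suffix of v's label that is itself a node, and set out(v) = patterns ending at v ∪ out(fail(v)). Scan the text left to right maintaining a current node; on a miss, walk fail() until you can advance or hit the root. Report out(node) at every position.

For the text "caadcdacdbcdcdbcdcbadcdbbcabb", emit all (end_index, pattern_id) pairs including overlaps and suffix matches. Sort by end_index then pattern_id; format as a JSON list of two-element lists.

Build:
Trie nodes:
  n0 'ε': a→1 b→7 c→2
  n1 'a': a→14  ←P0
  n2 'c': d→3
  n3 'cd': c→4  ←P6
  n4 'cdc': b→5
  n5 'cdcb': a→6
  n6 'cdcba': ·  ←P1
  n7 'b': b→11 c→15 d→8
  n8 'bd': b→9
  n9 'bdb': d→10
  n10 'bdbd': ·  ←P2
  n11 'bb': c→12
  n12 'bbc': a→13
  n13 'bbca': ·  ←P3
  n14 'aa': ·  ←P4
  n15 'bc': d→16
  n16 'bcd': ·  ←P5

Failure links (BFS by depth):
  n1('a'): parent n0 fail=0; on 'a' 0 → fail=0;  out {0}∪∅={0}
  n2('c'): parent n0 fail=0; on 'c' 0 → fail=0;  out ∅∪∅=∅
  n7('b'): parent n0 fail=0; on 'b' 0 → fail=0;  out ∅∪∅=∅
  n3('cd'): parent n2 fail=0; on 'd' 0 → fail=0;  out {6}∪∅={6}
  n8('bd'): parent n7 fail=0; on 'd' 0 → fail=0;  out ∅∪∅=∅
  n11('bb'): parent n7 fail=0; on 'b' 0 → fail=7;  out ∅∪∅=∅
  n14('aa'): parent n1 fail=0; on 'a' 0 → fail=1;  out {4}∪{0}={0,4}
  n15('bc'): parent n7 fail=0; on 'c' 0 → fail=2;  out ∅∪∅=∅
  n4('cdc'): parent n3 fail=0; on 'c' 0 → fail=2;  out ∅∪∅=∅
  n9('bdb'): parent n8 fail=0; on 'b' 0 → fail=7;  out ∅∪∅=∅
  n12('bbc'): parent n11 fail=7; on 'c' 7 → fail=15;  out ∅∪∅=∅
  n16('bcd'): parent n15 fail=2; on 'd' 2 → fail=3;  out {5}∪{6}={5,6}
  n5('cdcb'): parent n4 fail=2; on 'b' 2→0 → fail=7;  out ∅∪∅=∅
  n10('bdbd'): parent n9 fail=7; on 'd' 7 → fail=8;  out {2}∪∅={2}
  n13('bbca'): parent n12 fail=15; on 'a' 15→2→0 → fail=1;  out {3}∪{0}={0,3}
  n6('cdcba'): parent n5 fail=7; on 'a' 7→0 → fail=1;  out {1}∪{0}={0,1}

Text stream:
pos 0 'c': at 2
pos 1 'a': at 1 ·f  → match P0@[1:1]
pos 2 'a': at 14  → match P0@[2:2],P4@[1:2]
pos 3 'd': at 0 ·f
pos 4 'c': at 2
pos 5 'd': at 3  → match P6@[4:5]
pos 6 'a': at 1 ·f  → match P0@[6:6]
pos 7 'c': at 2 ·f
pos 8 'd': at 3  → match P6@[7:8]
pos 9 'b': at 7 ·f
pos 10 'c': at 15
pos 11 'd': at 16  → match P5@[9:11],P6@[10:11]
pos 12 'c': at 4 ·f
pos 13 'd': at 3 ·f  → match P6@[12:13]
pos 14 'b': at 7 ·f
pos 15 'c': at 15
pos 16 'd': at 16  → match P5@[14:16],P6@[15:16]
pos 17 'c': at 4 ·f
pos 18 'b': at 5
pos 19 'a': at 6  → match P0@[19:19],P1@[15:19]
pos 20 'd': at 0 ·f
pos 21 'c': at 2
pos 22 'd': at 3  → match P6@[21:22]
pos 23 'b': at 7 ·f
pos 24 'b': at 11
pos 25 'c': at 12
pos 26 'a': at 13  → match P0@[26:26],P3@[23:26]
pos 27 'b': at 7 ·f
pos 28 'b': at 11

Matches: [[1,0],[2,0],[2,4],[5,6],[6,0],[8,6],[11,5],[11,6],[13,6],[16,5],[16,6],[19,0],[19,1],[22,6],[26,0],[26,3]]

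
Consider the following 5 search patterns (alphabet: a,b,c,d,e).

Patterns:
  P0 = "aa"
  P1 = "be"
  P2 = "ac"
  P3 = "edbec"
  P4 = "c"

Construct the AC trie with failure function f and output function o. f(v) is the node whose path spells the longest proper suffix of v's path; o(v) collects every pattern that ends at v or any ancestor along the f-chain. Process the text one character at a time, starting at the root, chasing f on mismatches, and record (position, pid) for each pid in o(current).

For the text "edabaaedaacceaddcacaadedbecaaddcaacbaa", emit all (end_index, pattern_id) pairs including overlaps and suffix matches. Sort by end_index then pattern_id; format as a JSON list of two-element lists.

Build automaton:
Trie (insert patterns):
  n0 'ε': a→1 b→3 c→11 e→6
  n1 'a': a→2 c→5
  n2 'aa': ·  [P0 ends]
  n3 'b': e→4
  n4 'be': ·  [P1 ends]
  n5 'ac': ·  [P2 ends]
  n6 'e': d→7
  n7 'ed': b→8
  n8 'edb': e→9
  n9 'edbe': c→10
  n10 'edbec': ·  [P3 ends]
  n11 'c': ·  [P4 ends]

Failure links (BFS by depth):
  n1('a'): parent n0 fail=0; on 'a' 0 → fail=0;  out ∅∪∅=∅
  n3('b'): parent n0 fail=0; on 'b' 0 → fail=0;  out ∅∪∅=∅
  n6('e'): parent n0 fail=0; on 'e' 0 → fail=0;  out ∅∪∅=∅
  n11('c'): parent n0 fail=0; on 'c' 0 → fail=0;  out {4}∪∅={4}
  n2('aa'): parent n1 fail=0; on 'a' 0 → fail=1;  out {0}∪∅={0}
  n4('be'): parent n3 fail=0; on 'e' 0 → fail=6;  out {1}∪∅={1}
  n5('ac'): parent n1 fail=0; on 'c' 0 → fail=11;  out {2}∪{4}={2,4}
  n7('ed'): parent n6 fail=0; on 'd' 0 → fail=0;  out ∅∪∅=∅
  n8('edb'): parent n7 fail=0; on 'b' 0 → fail=3;  out ∅∪∅=∅
  n9('edbe'): parent n8 fail=3; on 'e' 3 → fail=4;  out ∅∪{1}={1}
  n10('edbec'): parent n9 fail=4; on 'c' 4→6→0 → fail=11;  out {3}∪{4}={3,4}

Text stream:
pos 0 'e': at 6
pos 1 'd': at 7
pos 2 'a': at 1 (via fail)
pos 3 'b': at 3 (via fail)
pos 4 'a': at 1 (via fail)
pos 5 'a': at 2  emit P0@[4:5]
pos 6 'e': at 6 (via fail)
pos 7 'd': at 7
pos 8 'a': at 1 (via fail)
pos 9 'a': at 2  emit P0@[8:9]
pos 10 'c': at 5 (via fail)  emit P2@[9:10],P4@[10:10]
pos 11 'c': at 11 (via fail)  emit P4@[11:11]
pos 12 'e': at 6 (via fail)
pos 13 'a': at 1 (via fail)
pos 14 'd': at 0 (via fail)
pos 15 'd': at 0
pos 16 'c': at 11  emit P4@[16:16]
pos 17 'a': at 1 (via fail)
pos 18 'c': at 5  emit P2@[17:18],P4@[18:18]
pos 19 'a': at 1 (via fail)
pos 20 'a': at 2  emit P0@[19:20]
pos 21 'd': at 0 (via fail)
pos 22 'e': at 6
pos 23 'd': at 7
pos 24 'b': at 8
pos 25 'e': at 9  emit P1@[24:25]
pos 26 'c': at 10  emit P3@[22:26],P4@[26:26]
pos 27 'a': at 1 (via fail)
pos 28 'a': at 2  emit P0@[27:28]
pos 29 'd': at 0 (via fail)
pos 30 'd': at 0
pos 31 'c': at 11  emit P4@[31:31]
pos 32 'a': at 1 (via fail)
pos 33 'a': at 2  emit P0@[32:33]
pos 34 'c': at 5 (via fail)  emit P2@[33:34],P4@[34:34]
pos 35 'b': at 3 (via fail)
pos 36 'a': at 1 (via fail)
pos 37 'a': at 2  emit P0@[36:37]

All matches (sorted): [[5,0],[9,0],[10,2],[10,4],[11,4],[16,4],[18,2],[18,4],[20,0],[25,1],[26,3],[26,4],[28,0],[31,4],[33,0],[34,2],[34,4],[37,0]]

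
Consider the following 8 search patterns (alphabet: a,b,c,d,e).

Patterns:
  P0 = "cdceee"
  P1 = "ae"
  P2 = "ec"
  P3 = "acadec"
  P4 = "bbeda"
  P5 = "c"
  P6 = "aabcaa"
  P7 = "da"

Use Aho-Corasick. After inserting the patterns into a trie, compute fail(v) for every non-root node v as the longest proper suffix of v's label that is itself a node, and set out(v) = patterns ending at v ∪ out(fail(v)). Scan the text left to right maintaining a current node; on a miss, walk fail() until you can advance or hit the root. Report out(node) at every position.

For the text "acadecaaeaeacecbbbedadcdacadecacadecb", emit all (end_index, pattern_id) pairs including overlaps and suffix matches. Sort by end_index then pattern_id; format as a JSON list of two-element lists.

Build automaton:
Trie nodes:
  0='ε' goto a→7 b→16 c→1 d→26 e→9
  1='c' goto d→2  [P5 ends]
  2='cd' goto c→3
  3='cdc' goto e→4
  4='cdce' goto e→5
  5='cdcee' goto e→6
  6='cdceee' goto ·  [P0 ends]
  7='a' goto a→21 c→11 e→8
  8='ae' goto ·  [P1 ends]
  9='e' goto c→10
  10='ec' goto ·  [P2 ends]
  11='ac' goto a→12
  12='aca' goto d→13
  13='acad' goto e→14
  14='acade' goto c→15
  15='acadec' goto ·  [P3 ends]
  16='b' goto b→17
  17='bb' goto e→18
  18='bbe' goto d→19
  19='bbed' goto a→20
  20='bbeda' goto ·  [P4 ends]
  21='aa' goto b→22
  22='aab' goto c→23
  23='aabc' goto a→24
  24='aabca' goto a→25
  25='aabcaa' goto ·  [P6 ends]
  26='d' goto a→27
  27='da' goto ·  [P7 ends]

BFS fail/out derivation:
  n1('c'): parent n0 fail=0; on 'c' 0 → fail=0;  out {5}∪∅={5}
  n7('a'): parent n0 fail=0; on 'a' 0 → fail=0;  out ∅∪∅=∅
  n9('e'): parent n0 fail=0; on 'e' 0 → fail=0;  out ∅∪∅=∅
  n16('b'): parent n0 fail=0; on 'b' 0 → fail=0;  out ∅∪∅=∅
  n26('d'): parent n0 fail=0; on 'd' 0 → fail=0;  out ∅∪∅=∅
  n2('cd'): parent n1 fail=0; on 'd' 0 → fail=26;  out ∅∪∅=∅
  n8('ae'): parent n7 fail=0; on 'e' 0 → fail=9;  out {1}∪∅={1}
  n10('ec'): parent n9 fail=0; on 'c' 0 → fail=1;  out {2}∪{5}={2,5}
  n11('ac'): parent n7 fail=0; on 'c' 0 → fail=1;  out ∅∪{5}={5}
  n17('bb'): parent n16 fail=0; on 'b' 0 → fail=16;  out ∅∪∅=∅
  n21('aa'): parent n7 fail=0; on 'a' 0 → fail=7;  out ∅∪∅=∅
  n27('da'): parent n26 fail=0; on 'a' 0 → fail=7;  out {7}∪∅={7}
  n3('cdc'): parent n2 fail=26; on 'c' 26→0 → fail=1;  out ∅∪{5}={5}
  n12('aca'): parent n11 fail=1; on 'a' 1→0 → fail=7;  out ∅∪∅=∅
  n18('bbe'): parent n17 fail=16; on 'e' 16→0 → fail=9;  out ∅∪∅=∅
  n22('aab'): parent n21 fail=7; on 'b' 7→0 → fail=16;  out ∅∪∅=∅
  n4('cdce'): parent n3 fail=1; on 'e' 1→0 → fail=9;  out ∅∪∅=∅
  n13('acad'): parent n12 fail=7; on 'd' 7→0 → fail=26;  out ∅∪∅=∅
  n19('bbed'): parent n18 fail=9; on 'd' 9→0 → fail=26;  out ∅∪∅=∅
  n23('aabc'): parent n22 fail=16; on 'c' 16→0 → fail=1;  out ∅∪{5}={5}
  n5('cdcee'): parent n4 fail=9; on 'e' 9→0 → fail=9;  out ∅∪∅=∅
  n14('acade'): parent n13 fail=26; on 'e' 26→0 → fail=9;  out ∅∪∅=∅
  n20('bbeda'): parent n19 fail=26; on 'a' 26 → fail=27;  out {4}∪{7}={4,7}
  n24('aabca'): parent n23 fail=1; on 'a' 1→0 → fail=7;  out ∅∪∅=∅
  n6('cdceee'): parent n5 fail=9; on 'e' 9→0 → fail=9;  out {0}∪∅={0}
  n15('acadec'): parent n14 fail=9; on 'c' 9 → fail=10;  out {3}∪{2,5}={2,3,5}
  n25('aabcaa'): parent n24 fail=7; on 'a' 7 → fail=21;  out {6}∪∅={6}

Text stream:
[0] read 'a'  n0⇒n7
[1] read 'c'  n7⇒n11  emit P5@[1:1]
[2] read 'a'  n11⇒n12
[3] read 'd'  n12⇒n13
[4] read 'e'  n13⇒n14
[5] read 'c'  n14⇒n15  emit P2@[4:5],P3@[0:5],P5@[5:5]
[6] read 'a'  n15⇒n7 (via fail)
[7] read 'a'  n7⇒n21
[8] read 'e'  n21⇒n8 (via fail)  emit P1@[7:8]
[9] read 'a'  n8⇒n7 (via fail)
[10] read 'e'  n7⇒n8  emit P1@[9:10]
[11] read 'a'  n8⇒n7 (via fail)
[12] read 'c'  n7⇒n11  emit P5@[12:12]
[13] read 'e'  n11⇒n9 (via fail)
[14] read 'c'  n9⇒n10  emit P2@[13:14],P5@[14:14]
[15] read 'b'  n10⇒n16 (via fail)
[16] read 'b'  n16⇒n17
[17] read 'b'  n17⇒n17 (via fail)
[18] read 'e'  n17⇒n18
[19] read 'd'  n18⇒n19
[20] read 'a'  n19⇒n20  emit P4@[16:20],P7@[19:20]
[21] read 'd'  n20⇒n26 (via fail)
[22] read 'c'  n26⇒n1 (via fail)  emit P5@[22:22]
[23] read 'd'  n1⇒n2
[24] read 'a'  n2⇒n27 (via fail)  emit P7@[23:24]
[25] read 'c'  n27⇒n11 (via fail)  emit P5@[25:25]
[26] read 'a'  n11⇒n12
[27] read 'd'  n12⇒n13
[28] read 'e'  n13⇒n14
[29] read 'c'  n14⇒n15  emit P2@[28:29],P3@[24:29],P5@[29:29]
[30] read 'a'  n15⇒n7 (via fail)
[31] read 'c'  n7⇒n11  emit P5@[31:31]
[32] read 'a'  n11⇒n12
[33] read 'd'  n12⇒n13
[34] read 'e'  n13⇒n14
[35] read 'c'  n14⇒n15  emit P2@[34:35],P3@[30:35],P5@[35:35]
[36] read 'b'  n15⇒n16 (via fail)

All matches (sorted): [[1,5],[5,2],[5,3],[5,5],[8,1],[10,1],[12,5],[14,2],[14,5],[20,4],[20,7],[22,5],[24,7],[25,5],[29,2],[29,3],[29,5],[31,5],[35,2],[35,3],[35,5]]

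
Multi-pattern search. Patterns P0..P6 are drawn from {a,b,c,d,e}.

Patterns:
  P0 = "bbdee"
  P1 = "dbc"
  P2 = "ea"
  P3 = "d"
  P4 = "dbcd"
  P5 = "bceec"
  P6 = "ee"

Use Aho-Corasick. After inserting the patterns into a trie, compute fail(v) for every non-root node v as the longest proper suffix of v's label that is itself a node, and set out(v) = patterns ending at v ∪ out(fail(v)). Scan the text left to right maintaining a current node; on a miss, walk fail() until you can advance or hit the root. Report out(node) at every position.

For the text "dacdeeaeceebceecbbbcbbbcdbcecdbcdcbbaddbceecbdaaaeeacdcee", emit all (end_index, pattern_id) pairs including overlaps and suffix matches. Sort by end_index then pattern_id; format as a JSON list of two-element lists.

Build:
Trie (insert patterns):
  n0 'ε': b→1 d→6 e→9
  n1 'b': b→2 c→12
  n2 'bb': d→3
  n3 'bbd': e→4
  n4 'bbde': e→5
  n5 'bbdee': ·  ←P0
  n6 'd': b→7  ←P3
  n7 'db': c→8
  n8 'dbc': d→11  ←P1
  n9 'e': a→10 e→16
  n10 'ea': ·  ←P2
  n11 'dbcd': ·  ←P4
  n12 'bc': e→13
  n13 'bce': e→14
  n14 'bcee': c→15
  n15 'bceec': ·  ←P5
  n16 'ee': ·  ←P6

BFS fail/out derivation:
  n1('b'): parent n0 fail=0; on 'b' 0 → fail=0;  out ∅∪∅=∅
  n6('d'): parent n0 fail=0; on 'd' 0 → fail=0;  out {3}∪∅={3}
  n9('e'): parent n0 fail=0; on 'e' 0 → fail=0;  out ∅∪∅=∅
  n2('bb'): parent n1 fail=0; on 'b' 0 → fail=1;  out ∅∪∅=∅
  n7('db'): parent n6 fail=0; on 'b' 0 → fail=1;  out ∅∪∅=∅
  n10('ea'): parent n9 fail=0; on 'a' 0 → fail=0;  out {2}∪∅={2}
  n12('bc'): parent n1 fail=0; on 'c' 0 → fail=0;  out ∅∪∅=∅
  n16('ee'): parent n9 fail=0; on 'e' 0 → fail=9;  out {6}∪∅={6}
  n3('bbd'): parent n2 fail=1; on 'd' 1→0 → fail=6;  out ∅∪{3}={3}
  n8('dbc'): parent n7 fail=1; on 'c' 1 → fail=12;  out {1}∪∅={1}
  n13('bce'): parent n12 fail=0; on 'e' 0 → fail=9;  out ∅∪∅=∅
  n4('bbde'): parent n3 fail=6; on 'e' 6→0 → fail=9;  out ∅∪∅=∅
  n11('dbcd'): parent n8 fail=12; on 'd' 12→0 → fail=6;  out {4}∪{3}={3,4}
  n14('bcee'): parent n13 fail=9; on 'e' 9 → fail=16;  out ∅∪{6}={6}
  n5('bbdee'): parent n4 fail=9; on 'e' 9 → fail=16;  out {0}∪{6}={0,6}
  n15('bceec'): parent n14 fail=16; on 'c' 16→9→0 → fail=0;  out {5}∪∅={5}

Scan:
pos 0 'd': at 6  emit P3@[0:0]
pos 1 'a': at 0 (via fail)
pos 2 'c': at 0
pos 3 'd': at 6  emit P3@[3:3]
pos 4 'e': at 9 (via fail)
pos 5 'e': at 16  emit P6@[4:5]
pos 6 'a': at 10 (via fail)  emit P2@[5:6]
pos 7 'e': at 9 (via fail)
pos 8 'c': at 0 (via fail)
pos 9 'e': at 9
pos 10 'e': at 16  emit P6@[9:10]
pos 11 'b': at 1 (via fail)
pos 12 'c': at 12
pos 13 'e': at 13
pos 14 'e': at 14  emit P6@[13:14]
pos 15 'c': at 15  emit P5@[11:15]
pos 16 'b': at 1 (via fail)
pos 17 'b': at 2
pos 18 'b': at 2 (via fail)
pos 19 'c': at 12 (via fail)
pos 20 'b': at 1 (via fail)
pos 21 'b': at 2
pos 22 'b': at 2 (via fail)
pos 23 'c': at 12 (via fail)
pos 24 'd': at 6 (via fail)  emit P3@[24:24]
pos 25 'b': at 7
pos 26 'c': at 8  emit P1@[24:26]
pos 27 'e': at 13 (via fail)
pos 28 'c': at 0 (via fail)
pos 29 'd': at 6  emit P3@[29:29]
pos 30 'b': at 7
pos 31 'c': at 8  emit P1@[29:31]
pos 32 'd': at 11  emit P3@[32:32],P4@[29:32]
pos 33 'c': at 0 (via fail)
pos 34 'b': at 1
pos 35 'b': at 2
pos 36 'a': at 0 (via fail)
pos 37 'd': at 6  emit P3@[37:37]
pos 38 'd': at 6 (via fail)  emit P3@[38:38]
pos 39 'b': at 7
pos 40 'c': at 8  emit P1@[38:40]
pos 41 'e': at 13 (via fail)
pos 42 'e': at 14  emit P6@[41:42]
pos 43 'c': at 15  emit P5@[39:43]
pos 44 'b': at 1 (via fail)
pos 45 'd': at 6 (via fail)  emit P3@[45:45]
pos 46 'a': at 0 (via fail)
pos 47 'a': at 0
pos 48 'a': at 0
pos 49 'e': at 9
pos 50 'e': at 16  emit P6@[49:50]
pos 51 'a': at 10 (via fail)  emit P2@[50:51]
pos 52 'c': at 0 (via fail)
pos 53 'd': at 6  emit P3@[53:53]
pos 54 'c': at 0 (via fail)
pos 55 'e': at 9
pos 56 'e': at 16  emit P6@[55:56]

All matches (sorted): [[0,3],[3,3],[5,6],[6,2],[10,6],[14,6],[15,5],[24,3],[26,1],[29,3],[31,1],[32,3],[32,4],[37,3],[38,3],[40,1],[42,6],[43,5],[45,3],[50,6],[51,2],[53,3],[56,6]]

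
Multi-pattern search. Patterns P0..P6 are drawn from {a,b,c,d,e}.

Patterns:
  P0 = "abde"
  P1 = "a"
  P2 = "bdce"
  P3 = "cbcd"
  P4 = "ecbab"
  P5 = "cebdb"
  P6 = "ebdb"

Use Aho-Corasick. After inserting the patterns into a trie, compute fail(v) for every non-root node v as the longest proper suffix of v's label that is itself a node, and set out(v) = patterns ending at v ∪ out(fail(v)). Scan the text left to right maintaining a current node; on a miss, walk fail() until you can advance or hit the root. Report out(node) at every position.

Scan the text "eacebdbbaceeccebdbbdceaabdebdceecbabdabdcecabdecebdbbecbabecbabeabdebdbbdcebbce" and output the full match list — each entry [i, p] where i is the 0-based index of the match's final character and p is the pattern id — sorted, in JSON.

Build automaton:
Trie nodes:
  n0 'ε': a→1 b→5 c→9 e→13
  n1 'a': b→2  [P1 ends]
  n2 'ab': d→3
  n3 'abd': e→4
  n4 'abde': ·  [P0 ends]
  n5 'b': d→6
  n6 'bd': c→7
  n7 'bdc': e→8
  n8 'bdce': ·  [P2 ends]
  n9 'c': b→10 e→18
  n10 'cb': c→11
  n11 'cbc': d→12
  n12 'cbcd': ·  [P3 ends]
  n13 'e': b→22 c→14
  n14 'ec': b→15
  n15 'ecb': a→16
  n16 'ecba': b→17
  n17 'ecbab': ·  [P4 ends]
  n18 'ce': b→19
  n19 'ceb': d→20
  n20 'cebd': b→21
  n21 'cebdb': ·  [P5 ends]
  n22 'eb': d→23
  n23 'ebd': b→24
  n24 'ebdb': ·  [P6 ends]

Failure links (BFS by depth):
  n1('a'): parent n0 fail=0; on 'a' 0 → fail=0;  out {1}∪∅={1}
  n5('b'): parent n0 fail=0; on 'b' 0 → fail=0;  out ∅∪∅=∅
  n9('c'): parent n0 fail=0; on 'c' 0 → fail=0;  out ∅∪∅=∅
  n13('e'): parent n0 fail=0; on 'e' 0 → fail=0;  out ∅∪∅=∅
  n2('ab'): parent n1 fail=0; on 'b' 0 → fail=5;  out ∅∪∅=∅
  n6('bd'): parent n5 fail=0; on 'd' 0 → fail=0;  out ∅∪∅=∅
  n10('cb'): parent n9 fail=0; on 'b' 0 → fail=5;  out ∅∪∅=∅
  n14('ec'): parent n13 fail=0; on 'c' 0 → fail=9;  out ∅∪∅=∅
  n18('ce'): parent n9 fail=0; on 'e' 0 → fail=13;  out ∅∪∅=∅
  n22('eb'): parent n13 fail=0; on 'b' 0 → fail=5;  out ∅∪∅=∅
  n3('abd'): parent n2 fail=5; on 'd' 5 → fail=6;  out ∅∪∅=∅
  n7('bdc'): parent n6 fail=0; on 'c' 0 → fail=9;  out ∅∪∅=∅
  n11('cbc'): parent n10 fail=5; on 'c' 5→0 → fail=9;  out ∅∪∅=∅
  n15('ecb'): parent n14 fail=9; on 'b' 9 → fail=10;  out ∅∪∅=∅
  n19('ceb'): parent n18 fail=13; on 'b' 13 → fail=22;  out ∅∪∅=∅
  n23('ebd'): parent n22 fail=5; on 'd' 5 → fail=6;  out ∅∪∅=∅
  n4('abde'): parent n3 fail=6; on 'e' 6→0 → fail=13;  out {0}∪∅={0}
  n8('bdce'): parent n7 fail=9; on 'e' 9 → fail=18;  out {2}∪∅={2}
  n12('cbcd'): parent n11 fail=9; on 'd' 9→0 → fail=0;  out {3}∪∅={3}
  n16('ecba'): parent n15 fail=10; on 'a' 10→5→0 → fail=1;  out ∅∪{1}={1}
  n20('cebd'): parent n19 fail=22; on 'd' 22 → fail=23;  out ∅∪∅=∅
  n24('ebdb'): parent n23 fail=6; on 'b' 6→0 → fail=5;  out {6}∪∅={6}
  n17('ecbab'): parent n16 fail=1; on 'b' 1 → fail=2;  out {4}∪∅={4}
  n21('cebdb'): parent n20 fail=23; on 'b' 23 → fail=24;  out {5}∪{6}={5,6}

Scan:
[0] read 'e'  n0⇒n13
[1] read 'a'  n13⇒n1 (via fail)  ** P1@[1:1]
[2] read 'c'  n1⇒n9 (via fail)
[3] read 'e'  n9⇒n18
[4] read 'b'  n18⇒n19
[5] read 'd'  n19⇒n20
[6] read 'b'  n20⇒n21  ** P5@[2:6],P6@[3:6]
[7] read 'b'  n21⇒n5 (via fail)
[8] read 'a'  n5⇒n1 (via fail)  ** P1@[8:8]
[9] read 'c'  n1⇒n9 (via fail)
[10] read 'e'  n9⇒n18
[11] read 'e'  n18⇒n13 (via fail)
[12] read 'c'  n13⇒n14
[13] read 'c'  n14⇒n9 (via fail)
[14] read 'e'  n9⇒n18
[15] read 'b'  n18⇒n19
[16] read 'd'  n19⇒n20
[17] read 'b'  n20⇒n21  ** P5@[13:17],P6@[14:17]
[18] read 'b'  n21⇒n5 (via fail)
[19] read 'd'  n5⇒n6
[20] read 'c'  n6⇒n7
[21] read 'e'  n7⇒n8  ** P2@[18:21]
[22] read 'a'  n8⇒n1 (via fail)  ** P1@[22:22]
[23] read 'a'  n1⇒n1 (via fail)  ** P1@[23:23]
[24] read 'b'  n1⇒n2
[25] read 'd'  n2⇒n3
[26] read 'e'  n3⇒n4  ** P0@[23:26]
[27] read 'b'  n4⇒n22 (via fail)
[28] read 'd'  n22⇒n23
[29] read 'c'  n23⇒n7 (via fail)
[30] read 'e'  n7⇒n8  ** P2@[27:30]
[31] read 'e'  n8⇒n13 (via fail)
[32] read 'c'  n13⇒n14
[33] read 'b'  n14⇒n15
[34] read 'a'  n15⇒n16  ** P1@[34:34]
[35] read 'b'  n16⇒n17  ** P4@[31:35]
[36] read 'd'  n17⇒n3 (via fail)
[37] read 'a'  n3⇒n1 (via fail)  ** P1@[37:37]
[38] read 'b'  n1⇒n2
[39] read 'd'  n2⇒n3
[40] read 'c'  n3⇒n7 (via fail)
[41] read 'e'  n7⇒n8  ** P2@[38:41]
[42] read 'c'  n8⇒n14 (via fail)
[43] read 'a'  n14⇒n1 (via fail)  ** P1@[43:43]
[44] read 'b'  n1⇒n2
[45] read 'd'  n2⇒n3
[46] read 'e'  n3⇒n4  ** P0@[43:46]
[47] read 'c'  n4⇒n14 (via fail)
[48] read 'e'  n14⇒n18 (via fail)
[49] read 'b'  n18⇒n19
[50] read 'd'  n19⇒n20
[51] read 'b'  n20⇒n21  ** P5@[47:51],P6@[48:51]
[52] read 'b'  n21⇒n5 (via fail)
[53] read 'e'  n5⇒n13 (via fail)
[54] read 'c'  n13⇒n14
[55] read 'b'  n14⇒n15
[56] read 'a'  n15⇒n16  ** P1@[56:56]
[57] read 'b'  n16⇒n17  ** P4@[53:57]
[58] read 'e'  n17⇒n13 (via fail)
[59] read 'c'  n13⇒n14
[60] read 'b'  n14⇒n15
[61] read 'a'  n15⇒n16  ** P1@[61:61]
[62] read 'b'  n16⇒n17  ** P4@[58:62]
[63] read 'e'  n17⇒n13 (via fail)
[64] read 'a'  n13⇒n1 (via fail)  ** P1@[64:64]
[65] read 'b'  n1⇒n2
[66] read 'd'  n2⇒n3
[67] read 'e'  n3⇒n4  ** P0@[64:67]
[68] read 'b'  n4⇒n22 (via fail)
[69] read 'd'  n22⇒n23
[70] read 'b'  n23⇒n24  ** P6@[67:70]
[71] read 'b'  n24⇒n5 (via fail)
[72] read 'd'  n5⇒n6
[73] read 'c'  n6⇒n7
[74] read 'e'  n7⇒n8  ** P2@[71:74]
[75] read 'b'  n8⇒n19 (via fail)
[76] read 'b'  n19⇒n5 (via fail)
[77] read 'c'  n5⇒n9 (via fail)
[78] read 'e'  n9⇒n18

Matches: [[1,1],[6,5],[6,6],[8,1],[17,5],[17,6],[21,2],[22,1],[23,1],[26,0],[30,2],[34,1],[35,4],[37,1],[41,2],[43,1],[46,0],[51,5],[51,6],[56,1],[57,4],[61,1],[62,4],[64,1],[67,0],[70,6],[74,2]]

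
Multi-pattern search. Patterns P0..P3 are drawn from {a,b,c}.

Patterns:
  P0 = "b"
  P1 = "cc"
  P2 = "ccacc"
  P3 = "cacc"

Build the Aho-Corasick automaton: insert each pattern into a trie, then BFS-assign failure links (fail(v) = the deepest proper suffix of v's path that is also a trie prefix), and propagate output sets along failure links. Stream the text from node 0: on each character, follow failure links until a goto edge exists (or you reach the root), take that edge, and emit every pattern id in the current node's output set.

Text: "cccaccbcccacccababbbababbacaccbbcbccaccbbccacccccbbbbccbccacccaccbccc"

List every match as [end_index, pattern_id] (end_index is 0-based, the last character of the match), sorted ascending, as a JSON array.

Build:
Trie nodes:
  n0 'ε': b→1 c→2
  n1 'b': ·  [P0 ends]
  n2 'c': a→7 c→3
  n3 'cc': a→4  [P1 ends]
  n4 'cca': c→5
  n5 'ccac': c→6
  n6 'ccacc': ·  [P2 ends]
  n7 'ca': c→8
  n8 'cac': c→9
  n9 'cacc': ·  [P3 ends]

BFS fail/out derivation:
  n1('b'): parent n0 fail=0; on 'b' 0 → fail=0;  out {0}∪∅={0}
  n2('c'): parent n0 fail=0; on 'c' 0 → fail=0;  out ∅∪∅=∅
  n3('cc'): parent n2 fail=0; on 'c' 0 → fail=2;  out {1}∪∅={1}
  n7('ca'): parent n2 fail=0; on 'a' 0 → fail=0;  out ∅∪∅=∅
  n4('cca'): parent n3 fail=2; on 'a' 2 → fail=7;  out ∅∪∅=∅
  n8('cac'): parent n7 fail=0; on 'c' 0 → fail=2;  out ∅∪∅=∅
  n5('ccac'): parent n4 fail=7; on 'c' 7 → fail=8;  out ∅∪∅=∅
  n9('cacc'): parent n8 fail=2; on 'c' 2 → fail=3;  out {3}∪{1}={1,3}
  n6('ccacc'): parent n5 fail=8; on 'c' 8 → fail=9;  out {2}∪{1,3}={1,2,3}

Run:
[0] read 'c'  n0⇒n2
[1] read 'c'  n2⇒n3  ** P1@[0:1]
[2] read 'c'  n3⇒n3 (fail-walked)  ** P1@[1:2]
[3] read 'a'  n3⇒n4
[4] read 'c'  n4⇒n5
[5] read 'c'  n5⇒n6  ** P1@[4:5],P2@[1:5],P3@[2:5]
[6] read 'b'  n6⇒n1 (fail-walked)  ** P0@[6:6]
[7] read 'c'  n1⇒n2 (fail-walked)
[8] read 'c'  n2⇒n3  ** P1@[7:8]
[9] read 'c'  n3⇒n3 (fail-walked)  ** P1@[8:9]
[10] read 'a'  n3⇒n4
[11] read 'c'  n4⇒n5
[12] read 'c'  n5⇒n6  ** P1@[11:12],P2@[8:12],P3@[9:12]
[13] read 'c'  n6⇒n3 (fail-walked)  ** P1@[12:13]
[14] read 'a'  n3⇒n4
[15] read 'b'  n4⇒n1 (fail-walked)  ** P0@[15:15]
[16] read 'a'  n1⇒n0 (fail-walked)
[17] read 'b'  n0⇒n1  ** P0@[17:17]
[18] read 'b'  n1⇒n1 (fail-walked)  ** P0@[18:18]
[19] read 'b'  n1⇒n1 (fail-walked)  ** P0@[19:19]
[20] read 'a'  n1⇒n0 (fail-walked)
[21] read 'b'  n0⇒n1  ** P0@[21:21]
[22] read 'a'  n1⇒n0 (fail-walked)
[23] read 'b'  n0⇒n1  ** P0@[23:23]
[24] read 'b'  n1⇒n1 (fail-walked)  ** P0@[24:24]
[25] read 'a'  n1⇒n0 (fail-walked)
[26] read 'c'  n0⇒n2
[27] read 'a'  n2⇒n7
[28] read 'c'  n7⇒n8
[29] read 'c'  n8⇒n9  ** P1@[28:29],P3@[26:29]
[30] read 'b'  n9⇒n1 (fail-walked)  ** P0@[30:30]
[31] read 'b'  n1⇒n1 (fail-walked)  ** P0@[31:31]
[32] read 'c'  n1⇒n2 (fail-walked)
[33] read 'b'  n2⇒n1 (fail-walked)  ** P0@[33:33]
[34] read 'c'  n1⇒n2 (fail-walked)
[35] read 'c'  n2⇒n3  ** P1@[34:35]
[36] read 'a'  n3⇒n4
[37] read 'c'  n4⇒n5
[38] read 'c'  n5⇒n6  ** P1@[37:38],P2@[34:38],P3@[35:38]
[39] read 'b'  n6⇒n1 (fail-walked)  ** P0@[39:39]
[40] read 'b'  n1⇒n1 (fail-walked)  ** P0@[40:40]
[41] read 'c'  n1⇒n2 (fail-walked)
[42] read 'c'  n2⇒n3  ** P1@[41:42]
[43] read 'a'  n3⇒n4
[44] read 'c'  n4⇒n5
[45] read 'c'  n5⇒n6  ** P1@[44:45],P2@[41:45],P3@[42:45]
[46] read 'c'  n6⇒n3 (fail-walked)  ** P1@[45:46]
[47] read 'c'  n3⇒n3 (fail-walked)  ** P1@[46:47]
[48] read 'c'  n3⇒n3 (fail-walked)  ** P1@[47:48]
[49] read 'b'  n3⇒n1 (fail-walked)  ** P0@[49:49]
[50] read 'b'  n1⇒n1 (fail-walked)  ** P0@[50:50]
[51] read 'b'  n1⇒n1 (fail-walked)  ** P0@[51:51]
[52] read 'b'  n1⇒n1 (fail-walked)  ** P0@[52:52]
[53] read 'c'  n1⇒n2 (fail-walked)
[54] read 'c'  n2⇒n3  ** P1@[53:54]
[55] read 'b'  n3⇒n1 (fail-walked)  ** P0@[55:55]
[56] read 'c'  n1⇒n2 (fail-walked)
[57] read 'c'  n2⇒n3  ** P1@[56:57]
[58] read 'a'  n3⇒n4
[59] read 'c'  n4⇒n5
[60] read 'c'  n5⇒n6  ** P1@[59:60],P2@[56:60],P3@[57:60]
[61] read 'c'  n6⇒n3 (fail-walked)  ** P1@[60:61]
[62] read 'a'  n3⇒n4
[63] read 'c'  n4⇒n5
[64] read 'c'  n5⇒n6  ** P1@[63:64],P2@[60:64],P3@[61:64]
[65] read 'b'  n6⇒n1 (fail-walked)  ** P0@[65:65]
[66] read 'c'  n1⇒n2 (fail-walked)
[67] read 'c'  n2⇒n3  ** P1@[66:67]
[68] read 'c'  n3⇒n3 (fail-walked)  ** P1@[67:68]

All matches (sorted): [[1,1],[2,1],[5,1],[5,2],[5,3],[6,0],[8,1],[9,1],[12,1],[12,2],[12,3],[13,1],[15,0],[17,0],[18,0],[19,0],[21,0],[23,0],[24,0],[29,1],[29,3],[30,0],[31,0],[33,0],[35,1],[38,1],[38,2],[38,3],[39,0],[40,0],[42,1],[45,1],[45,2],[45,3],[46,1],[47,1],[48,1],[49,0],[50,0],[51,0],[52,0],[54,1],[55,0],[57,1],[60,1],[60,2],[60,3],[61,1],[64,1],[64,2],[64,3],[65,0],[67,1],[68,1]]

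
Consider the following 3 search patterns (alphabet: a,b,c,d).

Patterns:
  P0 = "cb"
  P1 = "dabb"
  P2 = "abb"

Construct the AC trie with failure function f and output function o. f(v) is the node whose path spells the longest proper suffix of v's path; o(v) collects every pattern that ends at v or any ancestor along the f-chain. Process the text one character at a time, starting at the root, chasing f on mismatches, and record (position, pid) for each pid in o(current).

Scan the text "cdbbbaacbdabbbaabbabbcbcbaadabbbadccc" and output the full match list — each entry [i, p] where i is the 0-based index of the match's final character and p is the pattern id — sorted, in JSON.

Build:
Trie nodes:
  n0 'ε': a→7 c→1 d→3
  n1 'c': b→2
  n2 'cb': ·  ←P0
  n3 'd': a→4
  n4 'da': b→5
  n5 'dab': b→6
  n6 'dabb': ·  ←P1
  n7 'a': b→8
  n8 'ab': b→9
  n9 'abb': ·  ←P2

BFS fail/out derivation:
  n1('c'): parent n0 fail=0; on 'c' 0 → fail=0;  out ∅∪∅=∅
  n3('d'): parent n0 fail=0; on 'd' 0 → fail=0;  out ∅∪∅=∅
  n7('a'): parent n0 fail=0; on 'a' 0 → fail=0;  out ∅∪∅=∅
  n2('cb'): parent n1 fail=0; on 'b' 0 → fail=0;  out {0}∪∅={0}
  n4('da'): parent n3 fail=0; on 'a' 0 → fail=7;  out ∅∪∅=∅
  n8('ab'): parent n7 fail=0; on 'b' 0 → fail=0;  out ∅∪∅=∅
  n5('dab'): parent n4 fail=7; on 'b' 7 → fail=8;  out ∅∪∅=∅
  n9('abb'): parent n8 fail=0; on 'b' 0 → fail=0;  out {2}∪∅={2}
  n6('dabb'): parent n5 fail=8; on 'b' 8 → fail=9;  out {1}∪{2}={1,2}

Scan:
[0] read 'c'  n0⇒n1
[1] read 'd'  n1⇒n3 (via fail)
[2] read 'b'  n3⇒n0 (via fail)
[3] read 'b'  n0⇒n0
[4] read 'b'  n0⇒n0
[5] read 'a'  n0⇒n7
[6] read 'a'  n7⇒n7 (via fail)
[7] read 'c'  n7⇒n1 (via fail)
[8] read 'b'  n1⇒n2  emit P0@[7:8]
[9] read 'd'  n2⇒n3 (via fail)
[10] read 'a'  n3⇒n4
[11] read 'b'  n4⇒n5
[12] read 'b'  n5⇒n6  emit P1@[9:12],P2@[10:12]
[13] read 'b'  n6⇒n0 (via fail)
[14] read 'a'  n0⇒n7
[15] read 'a'  n7⇒n7 (via fail)
[16] read 'b'  n7⇒n8
[17] read 'b'  n8⇒n9  emit P2@[15:17]
[18] read 'a'  n9⇒n7 (via fail)
[19] read 'b'  n7⇒n8
[20] read 'b'  n8⇒n9  emit P2@[18:20]
[21] read 'c'  n9⇒n1 (via fail)
[22] read 'b'  n1⇒n2  emit P0@[21:22]
[23] read 'c'  n2⇒n1 (via fail)
[24] read 'b'  n1⇒n2  emit P0@[23:24]
[25] read 'a'  n2⇒n7 (via fail)
[26] read 'a'  n7⇒n7 (via fail)
[27] read 'd'  n7⇒n3 (via fail)
[28] read 'a'  n3⇒n4
[29] read 'b'  n4⇒n5
[30] read 'b'  n5⇒n6  emit P1@[27:30],P2@[28:30]
[31] read 'b'  n6⇒n0 (via fail)
[32] read 'a'  n0⇒n7
[33] read 'd'  n7⇒n3 (via fail)
[34] read 'c'  n3⇒n1 (via fail)
[35] read 'c'  n1⇒n1 (via fail)
[36] read 'c'  n1⇒n1 (via fail)

Result: [[8,0],[12,1],[12,2],[17,2],[20,2],[22,0],[24,0],[30,1],[30,2]]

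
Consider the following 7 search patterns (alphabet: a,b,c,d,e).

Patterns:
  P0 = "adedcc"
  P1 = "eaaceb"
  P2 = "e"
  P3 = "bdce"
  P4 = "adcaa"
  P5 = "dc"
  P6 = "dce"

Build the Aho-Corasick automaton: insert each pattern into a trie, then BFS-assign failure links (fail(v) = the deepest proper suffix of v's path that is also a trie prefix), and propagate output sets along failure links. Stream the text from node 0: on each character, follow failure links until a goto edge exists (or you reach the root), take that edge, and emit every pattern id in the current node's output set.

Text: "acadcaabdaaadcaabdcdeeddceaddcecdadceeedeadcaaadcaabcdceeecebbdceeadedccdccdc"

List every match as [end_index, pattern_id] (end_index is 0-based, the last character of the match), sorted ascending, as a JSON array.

Build:
Trie nodes:
  n0 'ε': a→1 b→13 d→20 e→7
  n1 'a': d→2
  n2 'ad': c→17 e→3
  n3 'ade': d→4
  n4 'aded': c→5
  n5 'adedc': c→6
  n6 'adedcc': ·  [P0 ends]
  n7 'e': a→8  [P2 ends]
  n8 'ea': a→9
  n9 'eaa': c→10
  n10 'eaac': e→11
  n11 'eaace': b→12
  n12 'eaaceb': ·  [P1 ends]
  n13 'b': d→14
  n14 'bd': c→15
  n15 'bdc': e→16
  n16 'bdce': ·  [P3 ends]
  n17 'adc': a→18
  n18 'adca': a→19
  n19 'adcaa': ·  [P4 ends]
  n20 'd': c→21
  n21 'dc': e→22  [P5 ends]
  n22 'dce': ·  [P6 ends]

BFS fail/out derivation:
  fail(1) 'a': from fail(0)=0 chase 'a': 0 ⇒ 0;  out=∅∪out(0)=∅
  fail(7) 'e': from fail(0)=0 chase 'e': 0 ⇒ 0;  out={2}∪out(0)={2}
  fail(13) 'b': from fail(0)=0 chase 'b': 0 ⇒ 0;  out=∅∪out(0)=∅
  fail(20) 'd': from fail(0)=0 chase 'd': 0 ⇒ 0;  out=∅∪out(0)=∅
  fail(2) 'ad': from fail(1)=0 chase 'd': 0 ⇒ 20;  out=∅∪out(20)=∅
  fail(8) 'ea': from fail(7)=0 chase 'a': 0 ⇒ 1;  out=∅∪out(1)=∅
  fail(14) 'bd': from fail(13)=0 chase 'd': 0 ⇒ 20;  out=∅∪out(20)=∅
  fail(21) 'dc': from fail(20)=0 chase 'c': 0 ⇒ 0;  out={5}∪out(0)={5}
  fail(3) 'ade': from fail(2)=20 chase 'e': 20→0 ⇒ 7;  out=∅∪out(7)={2}
  fail(9) 'eaa': from fail(8)=1 chase 'a': 1→0 ⇒ 1;  out=∅∪out(1)=∅
  fail(15) 'bdc': from fail(14)=20 chase 'c': 20 ⇒ 21;  out=∅∪out(21)={5}
  fail(17) 'adc': from fail(2)=20 chase 'c': 20 ⇒ 21;  out=∅∪out(21)={5}
  fail(22) 'dce': from fail(21)=0 chase 'e': 0 ⇒ 7;  out={6}∪out(7)={2,6}
  fail(4) 'aded': from fail(3)=7 chase 'd': 7→0 ⇒ 20;  out=∅∪out(20)=∅
  fail(10) 'eaac': from fail(9)=1 chase 'c': 1→0 ⇒ 0;  out=∅∪out(0)=∅
  fail(16) 'bdce': from fail(15)=21 chase 'e': 21 ⇒ 22;  out={3}∪out(22)={2,3,6}
  fail(18) 'adca': from fail(17)=21 chase 'a': 21→0 ⇒ 1;  out=∅∪out(1)=∅
  fail(5) 'adedc': from fail(4)=20 chase 'c': 20 ⇒ 21;  out=∅∪out(21)={5}
  fail(11) 'eaace': from fail(10)=0 chase 'e': 0 ⇒ 7;  out=∅∪out(7)={2}
  fail(19) 'adcaa': from fail(18)=1 chase 'a': 1→0 ⇒ 1;  out={4}∪out(1)={4}
  fail(6) 'adedcc': from fail(5)=21 chase 'c': 21→0 ⇒ 0;  out={0}∪out(0)={0}
  fail(12) 'eaaceb': from fail(11)=7 chase 'b': 7→0 ⇒ 13;  out={1}∪out(13)={1}

Scan:
i=0 'a': node 0→1
i=1 'c': node 1→0 (via fail)
i=2 'a': node 0→1
i=3 'd': node 1→2
i=4 'c': node 2→17  ** P5@[3:4]
i=5 'a': node 17→18
i=6 'a': node 18→19  ** P4@[2:6]
i=7 'b': node 19→13 (via fail)
i=8 'd': node 13→14
i=9 'a': node 14→1 (via fail)
i=10 'a': node 1→1 (via fail)
i=11 'a': node 1→1 (via fail)
i=12 'd': node 1→2
i=13 'c': node 2→17  ** P5@[12:13]
i=14 'a': node 17→18
i=15 'a': node 18→19  ** P4@[11:15]
i=16 'b': node 19→13 (via fail)
i=17 'd': node 13→14
i=18 'c': node 14→15  ** P5@[17:18]
i=19 'd': node 15→20 (via fail)
i=20 'e': node 20→7 (via fail)  ** P2@[20:20]
i=21 'e': node 7→7 (via fail)  ** P2@[21:21]
i=22 'd': node 7→20 (via fail)
i=23 'd': node 20→20 (via fail)
i=24 'c': node 20→21  ** P5@[23:24]
i=25 'e': node 21→22  ** P2@[25:25],P6@[23:25]
i=26 'a': node 22→8 (via fail)
i=27 'd': node 8→2 (via fail)
i=28 'd': node 2→20 (via fail)
i=29 'c': node 20→21  ** P5@[28:29]
i=30 'e': node 21→22  ** P2@[30:30],P6@[28:30]
i=31 'c': node 22→0 (via fail)
i=32 'd': node 0→20
i=33 'a': node 20→1 (via fail)
i=34 'd': node 1→2
i=35 'c': node 2→17  ** P5@[34:35]
i=36 'e': node 17→22 (via fail)  ** P2@[36:36],P6@[34:36]
i=37 'e': node 22→7 (via fail)  ** P2@[37:37]
i=38 'e': node 7→7 (via fail)  ** P2@[38:38]
i=39 'd': node 7→20 (via fail)
i=40 'e': node 20→7 (via fail)  ** P2@[40:40]
i=41 'a': node 7→8
i=42 'd': node 8→2 (via fail)
i=43 'c': node 2→17  ** P5@[42:43]
i=44 'a': node 17→18
i=45 'a': node 18→19  ** P4@[41:45]
i=46 'a': node 19→1 (via fail)
i=47 'd': node 1→2
i=48 'c': node 2→17  ** P5@[47:48]
i=49 'a': node 17→18
i=50 'a': node 18→19  ** P4@[46:50]
i=51 'b': node 19→13 (via fail)
i=52 'c': node 13→0 (via fail)
i=53 'd': node 0→20
i=54 'c': node 20→21  ** P5@[53:54]
i=55 'e': node 21→22  ** P2@[55:55],P6@[53:55]
i=56 'e': node 22→7 (via fail)  ** P2@[56:56]
i=57 'e': node 7→7 (via fail)  ** P2@[57:57]
i=58 'c': node 7→0 (via fail)
i=59 'e': node 0→7  ** P2@[59:59]
i=60 'b': node 7→13 (via fail)
i=61 'b': node 13→13 (via fail)
i=62 'd': node 13→14
i=63 'c': node 14→15  ** P5@[62:63]
i=64 'e': node 15→16  ** P2@[64:64],P3@[61:64],P6@[62:64]
i=65 'e': node 16→7 (via fail)  ** P2@[65:65]
i=66 'a': node 7→8
i=67 'd': node 8→2 (via fail)
i=68 'e': node 2→3  ** P2@[68:68]
i=69 'd': node 3→4
i=70 'c': node 4→5  ** P5@[69:70]
i=71 'c': node 5→6  ** P0@[66:71]
i=72 'd': node 6→20 (via fail)
i=73 'c': node 20→21  ** P5@[72:73]
i=74 'c': node 21→0 (via fail)
i=75 'd': node 0→20
i=76 'c': node 20→21  ** P5@[75:76]

Matches: [[4,5],[6,4],[13,5],[15,4],[18,5],[20,2],[21,2],[24,5],[25,2],[25,6],[29,5],[30,2],[30,6],[35,5],[36,2],[36,6],[37,2],[38,2],[40,2],[43,5],[45,4],[48,5],[50,4],[54,5],[55,2],[55,6],[56,2],[57,2],[59,2],[63,5],[64,2],[64,3],[64,6],[65,2],[68,2],[70,5],[71,0],[73,5],[76,5]]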